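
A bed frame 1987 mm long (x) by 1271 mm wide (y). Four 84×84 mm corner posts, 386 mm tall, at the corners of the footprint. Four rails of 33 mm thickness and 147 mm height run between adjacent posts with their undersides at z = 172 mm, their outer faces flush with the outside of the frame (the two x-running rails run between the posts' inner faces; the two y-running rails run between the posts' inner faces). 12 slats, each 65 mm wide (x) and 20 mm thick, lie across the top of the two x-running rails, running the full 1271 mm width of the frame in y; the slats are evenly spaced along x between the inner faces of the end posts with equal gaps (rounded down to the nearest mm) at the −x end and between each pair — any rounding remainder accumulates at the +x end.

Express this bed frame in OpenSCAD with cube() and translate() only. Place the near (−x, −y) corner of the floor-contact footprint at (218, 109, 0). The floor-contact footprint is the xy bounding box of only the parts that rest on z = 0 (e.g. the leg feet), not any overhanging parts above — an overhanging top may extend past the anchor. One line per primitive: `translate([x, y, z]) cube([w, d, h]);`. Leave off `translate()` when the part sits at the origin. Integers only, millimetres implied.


// slat z = rail_z + rail_h = 172 + 147 = 319
// slat gap = ⌊(1819 − 12·65) / 13⌋ = 79
translate([218, 109, 0]) cube([84, 84, 386]);
translate([218, 1296, 0]) cube([84, 84, 386]);
translate([2121, 109, 0]) cube([84, 84, 386]);
translate([2121, 1296, 0]) cube([84, 84, 386]);
translate([302, 109, 172]) cube([1819, 33, 147]);
translate([302, 1347, 172]) cube([1819, 33, 147]);
translate([218, 193, 172]) cube([33, 1103, 147]);
translate([2172, 193, 172]) cube([33, 1103, 147]);
translate([381, 109, 319]) cube([65, 1271, 20]);
translate([525, 109, 319]) cube([65, 1271, 20]);
translate([669, 109, 319]) cube([65, 1271, 20]);
translate([813, 109, 319]) cube([65, 1271, 20]);
translate([957, 109, 319]) cube([65, 1271, 20]);
translate([1101, 109, 319]) cube([65, 1271, 20]);
translate([1245, 109, 319]) cube([65, 1271, 20]);
translate([1389, 109, 319]) cube([65, 1271, 20]);
translate([1533, 109, 319]) cube([65, 1271, 20]);
translate([1677, 109, 319]) cube([65, 1271, 20]);
translate([1821, 109, 319]) cube([65, 1271, 20]);
translate([1965, 109, 319]) cube([65, 1271, 20]);


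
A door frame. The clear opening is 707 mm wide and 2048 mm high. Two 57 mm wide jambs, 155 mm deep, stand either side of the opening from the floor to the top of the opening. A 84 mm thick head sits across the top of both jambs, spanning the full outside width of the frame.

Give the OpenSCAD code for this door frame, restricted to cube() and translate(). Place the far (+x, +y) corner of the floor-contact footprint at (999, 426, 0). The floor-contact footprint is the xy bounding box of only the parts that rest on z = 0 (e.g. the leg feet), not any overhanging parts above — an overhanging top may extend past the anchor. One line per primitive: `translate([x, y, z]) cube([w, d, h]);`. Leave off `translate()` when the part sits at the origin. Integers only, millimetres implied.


translate([178, 271, 0]) cube([57, 155, 2048]);
translate([942, 271, 0]) cube([57, 155, 2048]);
translate([178, 271, 2048]) cube([821, 155, 84]);


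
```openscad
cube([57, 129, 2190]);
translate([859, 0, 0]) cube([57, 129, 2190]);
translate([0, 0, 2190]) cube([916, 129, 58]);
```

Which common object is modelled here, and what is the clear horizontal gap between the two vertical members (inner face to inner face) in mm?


A door frame. The clear opening width is 802 mm.

Two 2190 mm tall posts with a header on top — a door frame. The left jamb is 57 mm wide at x = 0; the right jamb starts at x = 859. The clear opening is 859 − 57 = 802 mm.


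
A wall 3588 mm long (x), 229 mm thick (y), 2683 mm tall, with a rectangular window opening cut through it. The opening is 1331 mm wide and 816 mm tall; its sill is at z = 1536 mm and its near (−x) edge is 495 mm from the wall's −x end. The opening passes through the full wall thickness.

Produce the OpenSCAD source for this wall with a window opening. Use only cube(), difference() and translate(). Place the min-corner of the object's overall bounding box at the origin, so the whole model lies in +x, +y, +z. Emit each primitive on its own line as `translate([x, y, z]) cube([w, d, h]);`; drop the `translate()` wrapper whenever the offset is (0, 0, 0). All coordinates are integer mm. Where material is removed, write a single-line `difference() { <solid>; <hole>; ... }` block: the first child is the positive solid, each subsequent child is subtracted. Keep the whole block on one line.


difference() { cube([3588, 229, 2683]); translate([495, 0, 1536]) cube([1331, 229, 816]); }


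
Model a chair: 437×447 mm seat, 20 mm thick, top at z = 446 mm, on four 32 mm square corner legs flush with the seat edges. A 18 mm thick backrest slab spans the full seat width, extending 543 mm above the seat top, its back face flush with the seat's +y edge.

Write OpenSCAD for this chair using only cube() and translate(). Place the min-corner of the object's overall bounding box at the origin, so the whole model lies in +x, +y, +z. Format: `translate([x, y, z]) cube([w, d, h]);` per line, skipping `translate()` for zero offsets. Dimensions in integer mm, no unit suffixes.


translate([0, 0, 426]) cube([437, 447, 20]);
cube([32, 32, 426]);
translate([405, 0, 0]) cube([32, 32, 426]);
translate([0, 415, 0]) cube([32, 32, 426]);
translate([405, 415, 0]) cube([32, 32, 426]);
translate([0, 429, 446]) cube([437, 18, 543]);


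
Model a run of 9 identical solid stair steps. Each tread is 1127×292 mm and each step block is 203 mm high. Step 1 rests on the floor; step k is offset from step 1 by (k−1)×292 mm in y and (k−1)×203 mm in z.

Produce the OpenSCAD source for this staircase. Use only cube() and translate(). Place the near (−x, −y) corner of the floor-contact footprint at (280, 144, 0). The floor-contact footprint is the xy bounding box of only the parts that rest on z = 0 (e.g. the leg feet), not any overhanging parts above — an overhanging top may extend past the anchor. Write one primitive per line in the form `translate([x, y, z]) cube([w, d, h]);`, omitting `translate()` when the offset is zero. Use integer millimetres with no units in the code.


translate([280, 144, 0]) cube([1127, 292, 203]);
translate([280, 436, 203]) cube([1127, 292, 203]);
translate([280, 728, 406]) cube([1127, 292, 203]);
translate([280, 1020, 609]) cube([1127, 292, 203]);
translate([280, 1312, 812]) cube([1127, 292, 203]);
translate([280, 1604, 1015]) cube([1127, 292, 203]);
translate([280, 1896, 1218]) cube([1127, 292, 203]);
translate([280, 2188, 1421]) cube([1127, 292, 203]);
translate([280, 2480, 1624]) cube([1127, 292, 203]);


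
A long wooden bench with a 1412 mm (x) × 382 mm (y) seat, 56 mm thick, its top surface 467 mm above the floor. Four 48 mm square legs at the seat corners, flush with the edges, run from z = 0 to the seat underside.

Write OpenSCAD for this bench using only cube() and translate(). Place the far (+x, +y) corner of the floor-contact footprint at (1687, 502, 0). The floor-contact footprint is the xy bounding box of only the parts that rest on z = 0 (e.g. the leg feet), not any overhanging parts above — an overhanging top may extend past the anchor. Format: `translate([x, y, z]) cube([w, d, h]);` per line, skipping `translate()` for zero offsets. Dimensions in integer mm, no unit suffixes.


// leg_h = 467 − 56 = 411
translate([275, 120, 411]) cube([1412, 382, 56]);
translate([275, 120, 0]) cube([48, 48, 411]);
translate([275, 454, 0]) cube([48, 48, 411]);
translate([1639, 120, 0]) cube([48, 48, 411]);
translate([1639, 454, 0]) cube([48, 48, 411]);


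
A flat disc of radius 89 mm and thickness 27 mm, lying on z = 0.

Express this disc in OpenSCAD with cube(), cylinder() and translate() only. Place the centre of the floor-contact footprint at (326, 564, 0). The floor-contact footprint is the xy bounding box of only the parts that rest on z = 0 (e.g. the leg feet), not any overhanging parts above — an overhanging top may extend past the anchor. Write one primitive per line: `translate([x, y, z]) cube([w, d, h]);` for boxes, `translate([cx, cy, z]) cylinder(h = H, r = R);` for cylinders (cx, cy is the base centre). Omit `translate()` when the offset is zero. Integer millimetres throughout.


translate([326, 564, 0]) cylinder(h = 27, r = 89);


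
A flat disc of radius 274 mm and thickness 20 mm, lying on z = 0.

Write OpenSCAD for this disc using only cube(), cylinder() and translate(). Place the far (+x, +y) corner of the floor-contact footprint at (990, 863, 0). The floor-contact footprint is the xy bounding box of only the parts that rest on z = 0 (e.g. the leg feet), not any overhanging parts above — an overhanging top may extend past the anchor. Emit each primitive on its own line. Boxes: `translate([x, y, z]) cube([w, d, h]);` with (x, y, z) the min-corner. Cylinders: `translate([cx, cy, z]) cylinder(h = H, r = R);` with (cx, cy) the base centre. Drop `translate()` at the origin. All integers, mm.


translate([716, 589, 0]) cylinder(h = 20, r = 274);


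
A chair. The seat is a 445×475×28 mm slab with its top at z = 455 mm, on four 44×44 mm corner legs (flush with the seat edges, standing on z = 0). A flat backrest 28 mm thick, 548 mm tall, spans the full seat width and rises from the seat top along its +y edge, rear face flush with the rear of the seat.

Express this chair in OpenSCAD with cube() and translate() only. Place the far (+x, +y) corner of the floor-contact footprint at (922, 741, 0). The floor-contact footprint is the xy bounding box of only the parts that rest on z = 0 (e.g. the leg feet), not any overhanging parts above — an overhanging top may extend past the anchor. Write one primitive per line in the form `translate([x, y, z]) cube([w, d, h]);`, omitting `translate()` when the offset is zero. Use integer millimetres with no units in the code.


translate([477, 266, 427]) cube([445, 475, 28]);
translate([477, 266, 0]) cube([44, 44, 427]);
translate([878, 266, 0]) cube([44, 44, 427]);
translate([477, 697, 0]) cube([44, 44, 427]);
translate([878, 697, 0]) cube([44, 44, 427]);
translate([477, 713, 455]) cube([445, 28, 548]);


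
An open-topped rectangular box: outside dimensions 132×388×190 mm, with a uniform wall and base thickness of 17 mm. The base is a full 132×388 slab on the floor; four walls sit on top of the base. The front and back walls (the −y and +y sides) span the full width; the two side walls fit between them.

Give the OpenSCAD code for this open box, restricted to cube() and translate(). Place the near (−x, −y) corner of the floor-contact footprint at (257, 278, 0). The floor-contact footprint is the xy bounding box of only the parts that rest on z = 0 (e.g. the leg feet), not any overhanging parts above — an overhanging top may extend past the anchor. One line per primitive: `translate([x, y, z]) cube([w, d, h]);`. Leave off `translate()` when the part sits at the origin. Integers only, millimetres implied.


translate([257, 278, 0]) cube([132, 388, 17]);
translate([257, 278, 17]) cube([132, 17, 173]);
translate([257, 649, 17]) cube([132, 17, 173]);
translate([257, 295, 17]) cube([17, 354, 173]);
translate([372, 295, 17]) cube([17, 354, 173]);


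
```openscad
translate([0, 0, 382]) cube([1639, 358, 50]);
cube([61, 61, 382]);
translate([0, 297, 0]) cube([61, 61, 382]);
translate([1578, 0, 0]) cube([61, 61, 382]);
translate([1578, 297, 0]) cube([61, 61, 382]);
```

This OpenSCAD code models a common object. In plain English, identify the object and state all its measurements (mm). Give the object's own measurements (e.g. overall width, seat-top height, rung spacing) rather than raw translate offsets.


A long wooden bench with a 1639 mm (x) × 358 mm (y) seat, 50 mm thick, its top surface 432 mm above the floor. Four 61 mm square legs at the seat corners, flush with the edges, run from z = 0 to the seat underside.


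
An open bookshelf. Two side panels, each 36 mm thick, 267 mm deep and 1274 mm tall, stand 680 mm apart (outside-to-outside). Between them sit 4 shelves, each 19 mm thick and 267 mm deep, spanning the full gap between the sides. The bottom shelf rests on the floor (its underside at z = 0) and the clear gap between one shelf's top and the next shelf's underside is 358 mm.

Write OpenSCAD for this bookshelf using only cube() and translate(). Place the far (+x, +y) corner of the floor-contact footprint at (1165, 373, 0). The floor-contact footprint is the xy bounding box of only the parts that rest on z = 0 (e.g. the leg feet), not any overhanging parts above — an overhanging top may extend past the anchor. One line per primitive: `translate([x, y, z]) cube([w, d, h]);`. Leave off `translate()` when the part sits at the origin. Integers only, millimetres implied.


translate([485, 106, 0]) cube([36, 267, 1274]);
translate([1129, 106, 0]) cube([36, 267, 1274]);
translate([521, 106, 0]) cube([608, 267, 19]);
translate([521, 106, 377]) cube([608, 267, 19]);
translate([521, 106, 754]) cube([608, 267, 19]);
translate([521, 106, 1131]) cube([608, 267, 19]);


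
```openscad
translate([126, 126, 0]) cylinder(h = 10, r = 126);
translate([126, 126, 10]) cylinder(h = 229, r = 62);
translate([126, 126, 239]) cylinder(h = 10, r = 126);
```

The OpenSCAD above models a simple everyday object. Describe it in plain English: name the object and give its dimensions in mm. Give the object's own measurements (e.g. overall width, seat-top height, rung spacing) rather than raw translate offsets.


A spool: two coaxial disc flanges of radius 126 mm and thickness 10 mm, joined by a core cylinder of radius 62 mm and height 229 mm. The lower flange rests on z = 0 and the three cylinders share a vertical axis.


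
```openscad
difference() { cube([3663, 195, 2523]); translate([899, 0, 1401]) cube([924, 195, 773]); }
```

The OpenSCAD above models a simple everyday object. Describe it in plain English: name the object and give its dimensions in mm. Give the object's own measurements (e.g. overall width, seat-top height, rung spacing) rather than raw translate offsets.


A wall 3663 mm long (x), 195 mm thick (y), 2523 mm tall, with a rectangular window opening cut through it. The opening is 924 mm wide and 773 mm tall; its sill is at z = 1401 mm and its near (−x) edge is 899 mm from the wall's −x end. The opening passes through the full wall thickness.


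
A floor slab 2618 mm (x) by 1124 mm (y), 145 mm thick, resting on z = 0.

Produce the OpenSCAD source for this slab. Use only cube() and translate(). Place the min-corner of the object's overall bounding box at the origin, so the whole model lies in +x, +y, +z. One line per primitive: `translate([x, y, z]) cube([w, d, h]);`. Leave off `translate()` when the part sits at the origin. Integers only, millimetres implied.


cube([2618, 1124, 145]);


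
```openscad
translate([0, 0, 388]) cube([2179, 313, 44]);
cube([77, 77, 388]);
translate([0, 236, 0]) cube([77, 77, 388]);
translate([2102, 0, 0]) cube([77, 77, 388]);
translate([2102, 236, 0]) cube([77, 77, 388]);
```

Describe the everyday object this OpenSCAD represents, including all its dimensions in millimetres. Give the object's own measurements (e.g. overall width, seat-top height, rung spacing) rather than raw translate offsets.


A bench: a 2179×313 mm seat slab, 44 mm thick, top at z = 432 mm, on four 77×77 mm square legs flush with the seat corners and standing on z = 0.


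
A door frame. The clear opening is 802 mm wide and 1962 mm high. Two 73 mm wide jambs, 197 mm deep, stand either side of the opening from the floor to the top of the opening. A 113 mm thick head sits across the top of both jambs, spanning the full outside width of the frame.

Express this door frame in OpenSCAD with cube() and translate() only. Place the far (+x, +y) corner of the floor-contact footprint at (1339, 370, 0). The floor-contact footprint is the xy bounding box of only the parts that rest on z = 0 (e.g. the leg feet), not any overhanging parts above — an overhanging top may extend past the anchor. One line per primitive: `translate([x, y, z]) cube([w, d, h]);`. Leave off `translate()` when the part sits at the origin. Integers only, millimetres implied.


translate([391, 173, 0]) cube([73, 197, 1962]);
translate([1266, 173, 0]) cube([73, 197, 1962]);
translate([391, 173, 1962]) cube([948, 197, 113]);


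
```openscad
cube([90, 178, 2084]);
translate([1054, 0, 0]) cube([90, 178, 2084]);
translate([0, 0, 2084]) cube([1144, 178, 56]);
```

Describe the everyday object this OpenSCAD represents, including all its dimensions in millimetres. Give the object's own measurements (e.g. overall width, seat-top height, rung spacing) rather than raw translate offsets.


A door frame. The clear opening is 964 mm wide and 2084 mm high. Two 90 mm wide jambs, 178 mm deep, stand either side of the opening from the floor to the top of the opening. A 56 mm thick head sits across the top of both jambs, spanning the full outside width of the frame.


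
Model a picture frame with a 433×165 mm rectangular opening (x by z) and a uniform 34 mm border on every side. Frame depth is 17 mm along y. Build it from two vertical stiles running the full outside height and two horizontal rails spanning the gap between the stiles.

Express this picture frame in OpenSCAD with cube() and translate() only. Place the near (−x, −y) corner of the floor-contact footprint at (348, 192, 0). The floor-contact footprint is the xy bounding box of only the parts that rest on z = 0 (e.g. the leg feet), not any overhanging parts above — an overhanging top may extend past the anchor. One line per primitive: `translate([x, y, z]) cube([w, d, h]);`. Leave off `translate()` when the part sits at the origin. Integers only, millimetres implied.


translate([348, 192, 0]) cube([34, 17, 233]);
translate([815, 192, 0]) cube([34, 17, 233]);
translate([382, 192, 0]) cube([433, 17, 34]);
translate([382, 192, 199]) cube([433, 17, 34]);


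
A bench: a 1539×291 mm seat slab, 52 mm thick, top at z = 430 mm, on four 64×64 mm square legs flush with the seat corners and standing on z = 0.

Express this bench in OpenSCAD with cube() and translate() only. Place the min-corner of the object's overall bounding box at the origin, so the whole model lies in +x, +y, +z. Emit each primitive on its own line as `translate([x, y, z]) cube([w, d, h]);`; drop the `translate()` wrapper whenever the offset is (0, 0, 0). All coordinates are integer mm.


// leg_h = 430 − 52 = 378
translate([0, 0, 378]) cube([1539, 291, 52]);
cube([64, 64, 378]);
translate([0, 227, 0]) cube([64, 64, 378]);
translate([1475, 0, 0]) cube([64, 64, 378]);
translate([1475, 227, 0]) cube([64, 64, 378]);


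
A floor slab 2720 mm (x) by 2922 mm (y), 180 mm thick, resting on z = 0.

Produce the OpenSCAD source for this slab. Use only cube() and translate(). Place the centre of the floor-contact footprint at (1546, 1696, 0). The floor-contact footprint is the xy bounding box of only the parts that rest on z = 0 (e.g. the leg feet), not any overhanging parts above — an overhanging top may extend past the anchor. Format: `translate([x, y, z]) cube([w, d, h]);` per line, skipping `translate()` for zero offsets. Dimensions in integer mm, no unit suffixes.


translate([186, 235, 0]) cube([2720, 2922, 180]);


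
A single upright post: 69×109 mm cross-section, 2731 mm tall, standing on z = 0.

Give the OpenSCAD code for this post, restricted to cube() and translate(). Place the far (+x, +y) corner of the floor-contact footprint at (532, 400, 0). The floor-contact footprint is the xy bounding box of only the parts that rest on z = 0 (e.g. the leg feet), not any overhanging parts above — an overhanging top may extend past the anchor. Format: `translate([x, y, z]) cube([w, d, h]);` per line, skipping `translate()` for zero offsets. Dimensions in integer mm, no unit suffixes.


translate([463, 291, 0]) cube([69, 109, 2731]);


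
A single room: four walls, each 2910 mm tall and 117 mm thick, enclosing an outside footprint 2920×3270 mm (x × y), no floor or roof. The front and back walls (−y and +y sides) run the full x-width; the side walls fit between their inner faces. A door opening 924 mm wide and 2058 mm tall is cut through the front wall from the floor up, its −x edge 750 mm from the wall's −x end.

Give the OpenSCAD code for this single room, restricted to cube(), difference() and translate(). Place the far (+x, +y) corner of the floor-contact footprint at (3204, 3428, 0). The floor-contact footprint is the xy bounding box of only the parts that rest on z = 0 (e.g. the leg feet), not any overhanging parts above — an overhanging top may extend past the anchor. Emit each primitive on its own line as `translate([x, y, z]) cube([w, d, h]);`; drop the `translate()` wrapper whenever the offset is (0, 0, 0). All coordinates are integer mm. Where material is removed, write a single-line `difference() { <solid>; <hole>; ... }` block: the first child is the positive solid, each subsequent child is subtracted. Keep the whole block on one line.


difference() { translate([284, 158, 0]) cube([2920, 117, 2910]); translate([1034, 158, 0]) cube([924, 117, 2058]); }
translate([284, 3311, 0]) cube([2920, 117, 2910]);
translate([284, 275, 0]) cube([117, 3036, 2910]);
translate([3087, 275, 0]) cube([117, 3036, 2910]);


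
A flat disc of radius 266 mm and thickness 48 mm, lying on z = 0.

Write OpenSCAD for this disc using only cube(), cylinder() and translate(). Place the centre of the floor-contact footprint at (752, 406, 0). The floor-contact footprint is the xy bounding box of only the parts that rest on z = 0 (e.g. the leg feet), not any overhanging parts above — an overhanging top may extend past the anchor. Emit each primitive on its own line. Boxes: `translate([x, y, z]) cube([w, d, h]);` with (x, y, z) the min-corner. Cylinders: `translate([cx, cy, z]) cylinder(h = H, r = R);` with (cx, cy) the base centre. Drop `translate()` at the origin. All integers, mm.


translate([752, 406, 0]) cylinder(h = 48, r = 266);


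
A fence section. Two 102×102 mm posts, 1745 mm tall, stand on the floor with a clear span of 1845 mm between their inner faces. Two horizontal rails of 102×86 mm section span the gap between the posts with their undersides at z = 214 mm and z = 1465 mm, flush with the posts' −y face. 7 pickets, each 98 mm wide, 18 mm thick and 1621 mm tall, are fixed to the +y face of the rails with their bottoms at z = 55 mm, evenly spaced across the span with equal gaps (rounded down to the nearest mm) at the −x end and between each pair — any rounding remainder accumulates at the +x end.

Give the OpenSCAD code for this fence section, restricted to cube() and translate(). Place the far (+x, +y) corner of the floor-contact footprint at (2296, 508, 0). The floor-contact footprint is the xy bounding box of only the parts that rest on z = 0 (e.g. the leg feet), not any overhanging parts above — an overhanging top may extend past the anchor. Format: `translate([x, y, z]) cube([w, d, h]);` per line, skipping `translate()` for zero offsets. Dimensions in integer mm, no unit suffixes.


translate([247, 406, 0]) cube([102, 102, 1745]);
translate([2194, 406, 0]) cube([102, 102, 1745]);
translate([349, 406, 214]) cube([1845, 102, 86]);
translate([349, 406, 1465]) cube([1845, 102, 86]);
translate([493, 508, 55]) cube([98, 18, 1621]);
translate([735, 508, 55]) cube([98, 18, 1621]);
translate([977, 508, 55]) cube([98, 18, 1621]);
translate([1219, 508, 55]) cube([98, 18, 1621]);
translate([1461, 508, 55]) cube([98, 18, 1621]);
translate([1703, 508, 55]) cube([98, 18, 1621]);
translate([1945, 508, 55]) cube([98, 18, 1621]);


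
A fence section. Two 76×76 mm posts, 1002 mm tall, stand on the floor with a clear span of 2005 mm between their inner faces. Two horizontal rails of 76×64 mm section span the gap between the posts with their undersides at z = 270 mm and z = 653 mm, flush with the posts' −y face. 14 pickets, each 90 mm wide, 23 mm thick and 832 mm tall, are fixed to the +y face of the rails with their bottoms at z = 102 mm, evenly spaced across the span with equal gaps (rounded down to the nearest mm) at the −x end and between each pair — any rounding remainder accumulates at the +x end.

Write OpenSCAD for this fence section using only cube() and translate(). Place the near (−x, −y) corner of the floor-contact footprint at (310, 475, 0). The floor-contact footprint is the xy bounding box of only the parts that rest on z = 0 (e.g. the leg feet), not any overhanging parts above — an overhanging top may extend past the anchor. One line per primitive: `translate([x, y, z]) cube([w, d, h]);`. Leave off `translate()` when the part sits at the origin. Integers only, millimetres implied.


translate([310, 475, 0]) cube([76, 76, 1002]);
translate([2391, 475, 0]) cube([76, 76, 1002]);
translate([386, 475, 270]) cube([2005, 76, 64]);
translate([386, 475, 653]) cube([2005, 76, 64]);
translate([435, 551, 102]) cube([90, 23, 832]);
translate([574, 551, 102]) cube([90, 23, 832]);
translate([713, 551, 102]) cube([90, 23, 832]);
translate([852, 551, 102]) cube([90, 23, 832]);
translate([991, 551, 102]) cube([90, 23, 832]);
translate([1130, 551, 102]) cube([90, 23, 832]);
translate([1269, 551, 102]) cube([90, 23, 832]);
translate([1408, 551, 102]) cube([90, 23, 832]);
translate([1547, 551, 102]) cube([90, 23, 832]);
translate([1686, 551, 102]) cube([90, 23, 832]);
translate([1825, 551, 102]) cube([90, 23, 832]);
translate([1964, 551, 102]) cube([90, 23, 832]);
translate([2103, 551, 102]) cube([90, 23, 832]);
translate([2242, 551, 102]) cube([90, 23, 832]);


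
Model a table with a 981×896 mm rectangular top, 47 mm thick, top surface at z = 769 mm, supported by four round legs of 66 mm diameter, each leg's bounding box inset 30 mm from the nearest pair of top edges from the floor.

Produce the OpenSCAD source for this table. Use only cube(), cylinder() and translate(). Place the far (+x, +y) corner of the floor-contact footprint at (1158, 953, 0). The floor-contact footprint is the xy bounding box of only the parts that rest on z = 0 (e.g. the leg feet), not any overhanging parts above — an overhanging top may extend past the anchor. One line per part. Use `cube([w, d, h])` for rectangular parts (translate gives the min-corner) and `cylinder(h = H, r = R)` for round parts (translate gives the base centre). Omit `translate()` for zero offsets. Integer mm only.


translate([207, 87, 722]) cube([981, 896, 47]);
translate([270, 150, 0]) cylinder(h = 722, r = 33);
translate([1125, 150, 0]) cylinder(h = 722, r = 33);
translate([270, 920, 0]) cylinder(h = 722, r = 33);
translate([1125, 920, 0]) cylinder(h = 722, r = 33);


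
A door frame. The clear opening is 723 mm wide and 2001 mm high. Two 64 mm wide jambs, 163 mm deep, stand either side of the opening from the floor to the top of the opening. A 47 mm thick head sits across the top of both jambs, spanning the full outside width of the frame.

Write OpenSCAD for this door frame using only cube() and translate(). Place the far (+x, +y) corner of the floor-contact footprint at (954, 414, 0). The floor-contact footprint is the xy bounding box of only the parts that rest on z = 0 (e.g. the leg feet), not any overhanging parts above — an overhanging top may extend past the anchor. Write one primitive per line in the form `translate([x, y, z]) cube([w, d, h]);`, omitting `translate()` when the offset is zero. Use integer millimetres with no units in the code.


translate([103, 251, 0]) cube([64, 163, 2001]);
translate([890, 251, 0]) cube([64, 163, 2001]);
translate([103, 251, 2001]) cube([851, 163, 47]);


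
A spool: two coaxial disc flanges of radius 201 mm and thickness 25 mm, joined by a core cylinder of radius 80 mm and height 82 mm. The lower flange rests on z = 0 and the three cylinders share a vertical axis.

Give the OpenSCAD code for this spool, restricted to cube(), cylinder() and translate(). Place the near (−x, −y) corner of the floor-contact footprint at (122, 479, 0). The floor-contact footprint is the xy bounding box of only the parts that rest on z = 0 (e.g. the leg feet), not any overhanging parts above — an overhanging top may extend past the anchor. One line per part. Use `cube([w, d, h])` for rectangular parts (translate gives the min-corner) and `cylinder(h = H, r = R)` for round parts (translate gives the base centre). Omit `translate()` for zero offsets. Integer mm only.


translate([323, 680, 0]) cylinder(h = 25, r = 201);
translate([323, 680, 25]) cylinder(h = 82, r = 80);
translate([323, 680, 107]) cylinder(h = 25, r = 201);


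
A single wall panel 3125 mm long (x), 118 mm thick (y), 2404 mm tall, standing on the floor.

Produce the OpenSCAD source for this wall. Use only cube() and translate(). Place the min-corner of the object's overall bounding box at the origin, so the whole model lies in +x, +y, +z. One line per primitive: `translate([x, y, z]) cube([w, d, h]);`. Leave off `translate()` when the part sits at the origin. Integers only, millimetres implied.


cube([3125, 118, 2404]);


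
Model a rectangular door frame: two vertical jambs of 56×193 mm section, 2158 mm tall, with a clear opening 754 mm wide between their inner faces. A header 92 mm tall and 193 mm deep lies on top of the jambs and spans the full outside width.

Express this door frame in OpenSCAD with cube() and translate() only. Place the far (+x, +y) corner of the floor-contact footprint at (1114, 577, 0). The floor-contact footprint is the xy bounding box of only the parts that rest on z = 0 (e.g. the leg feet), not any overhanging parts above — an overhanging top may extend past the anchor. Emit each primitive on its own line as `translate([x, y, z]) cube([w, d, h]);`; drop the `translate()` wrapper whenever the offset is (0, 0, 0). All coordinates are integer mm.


translate([248, 384, 0]) cube([56, 193, 2158]);
translate([1058, 384, 0]) cube([56, 193, 2158]);
translate([248, 384, 2158]) cube([866, 193, 92]);


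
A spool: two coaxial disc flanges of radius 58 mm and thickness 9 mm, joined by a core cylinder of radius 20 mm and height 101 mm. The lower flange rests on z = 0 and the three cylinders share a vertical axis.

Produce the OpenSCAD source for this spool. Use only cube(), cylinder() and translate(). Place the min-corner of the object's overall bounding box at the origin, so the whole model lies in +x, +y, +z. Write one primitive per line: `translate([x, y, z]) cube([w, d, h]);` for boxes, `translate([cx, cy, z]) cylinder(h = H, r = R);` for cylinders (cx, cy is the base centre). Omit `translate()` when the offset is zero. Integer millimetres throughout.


translate([58, 58, 0]) cylinder(h = 9, r = 58);
translate([58, 58, 9]) cylinder(h = 101, r = 20);
translate([58, 58, 110]) cylinder(h = 9, r = 58);


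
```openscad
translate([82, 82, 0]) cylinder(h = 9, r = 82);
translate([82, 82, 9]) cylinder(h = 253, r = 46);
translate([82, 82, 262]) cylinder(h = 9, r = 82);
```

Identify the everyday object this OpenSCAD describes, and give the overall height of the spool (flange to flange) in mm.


A spool. The overall height is 271 mm.

Three coaxial cylinders, large–small–large — a spool. Two 9 mm flanges and a 253 mm core give 9 + 253 + 9 = 271 mm.


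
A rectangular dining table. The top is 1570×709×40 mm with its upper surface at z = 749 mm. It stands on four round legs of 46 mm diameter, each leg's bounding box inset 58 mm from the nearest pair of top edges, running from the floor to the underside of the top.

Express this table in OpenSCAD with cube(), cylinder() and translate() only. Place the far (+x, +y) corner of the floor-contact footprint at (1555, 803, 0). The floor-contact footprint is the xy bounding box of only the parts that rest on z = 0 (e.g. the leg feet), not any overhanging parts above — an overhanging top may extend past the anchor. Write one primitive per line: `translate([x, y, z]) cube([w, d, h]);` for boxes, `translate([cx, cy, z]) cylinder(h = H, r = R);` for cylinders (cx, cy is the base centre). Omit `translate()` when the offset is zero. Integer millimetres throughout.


translate([43, 152, 709]) cube([1570, 709, 40]);
translate([124, 233, 0]) cylinder(h = 709, r = 23);
translate([1532, 233, 0]) cylinder(h = 709, r = 23);
translate([124, 780, 0]) cylinder(h = 709, r = 23);
translate([1532, 780, 0]) cylinder(h = 709, r = 23);


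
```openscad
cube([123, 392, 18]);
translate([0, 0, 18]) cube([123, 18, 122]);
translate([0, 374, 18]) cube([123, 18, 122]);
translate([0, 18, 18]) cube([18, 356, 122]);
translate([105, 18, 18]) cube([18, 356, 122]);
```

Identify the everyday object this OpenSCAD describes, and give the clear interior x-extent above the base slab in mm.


An open box. The internal width is 87 mm.

A 123×392 base slab with four walls standing on it — an open box. The base is 123 mm wide and the walls are 18 mm thick, so the internal width is 123 − 2 × 18 = 87 mm.


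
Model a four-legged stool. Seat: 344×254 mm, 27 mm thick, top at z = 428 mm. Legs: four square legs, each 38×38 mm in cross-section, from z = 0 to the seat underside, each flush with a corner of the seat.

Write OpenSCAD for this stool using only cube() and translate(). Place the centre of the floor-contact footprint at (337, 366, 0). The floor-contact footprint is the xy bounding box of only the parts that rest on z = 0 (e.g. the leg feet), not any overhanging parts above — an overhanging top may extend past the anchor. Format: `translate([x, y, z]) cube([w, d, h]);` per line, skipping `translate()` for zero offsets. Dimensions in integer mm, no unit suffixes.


// leg_h = 428 - 27 = 401
translate([165, 239, 401]) cube([344, 254, 27]);
translate([165, 239, 0]) cube([38, 38, 401]);
translate([471, 239, 0]) cube([38, 38, 401]);
translate([165, 455, 0]) cube([38, 38, 401]);
translate([471, 455, 0]) cube([38, 38, 401]);


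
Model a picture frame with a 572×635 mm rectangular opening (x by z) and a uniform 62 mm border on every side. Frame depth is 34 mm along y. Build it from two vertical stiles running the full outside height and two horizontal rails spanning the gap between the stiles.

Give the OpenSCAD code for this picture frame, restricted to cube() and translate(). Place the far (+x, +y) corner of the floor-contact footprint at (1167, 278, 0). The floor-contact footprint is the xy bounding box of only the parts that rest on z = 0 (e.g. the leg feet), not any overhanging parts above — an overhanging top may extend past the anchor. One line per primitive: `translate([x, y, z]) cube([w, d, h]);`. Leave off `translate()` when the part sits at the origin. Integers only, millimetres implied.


translate([471, 244, 0]) cube([62, 34, 759]);
translate([1105, 244, 0]) cube([62, 34, 759]);
translate([533, 244, 0]) cube([572, 34, 62]);
translate([533, 244, 697]) cube([572, 34, 62]);


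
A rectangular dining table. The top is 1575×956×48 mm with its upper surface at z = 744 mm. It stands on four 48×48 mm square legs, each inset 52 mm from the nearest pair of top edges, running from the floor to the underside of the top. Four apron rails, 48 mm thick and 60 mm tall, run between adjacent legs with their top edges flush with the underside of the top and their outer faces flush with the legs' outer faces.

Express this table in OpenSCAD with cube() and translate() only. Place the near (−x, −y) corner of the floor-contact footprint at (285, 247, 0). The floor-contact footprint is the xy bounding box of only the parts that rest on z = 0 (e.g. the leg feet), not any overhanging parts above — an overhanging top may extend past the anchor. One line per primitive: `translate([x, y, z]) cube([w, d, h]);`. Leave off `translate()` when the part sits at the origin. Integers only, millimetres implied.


translate([233, 195, 696]) cube([1575, 956, 48]);
translate([285, 247, 0]) cube([48, 48, 696]);
translate([1708, 247, 0]) cube([48, 48, 696]);
translate([285, 1051, 0]) cube([48, 48, 696]);
translate([1708, 1051, 0]) cube([48, 48, 696]);
translate([333, 247, 636]) cube([1375, 48, 60]);
translate([333, 1051, 636]) cube([1375, 48, 60]);
translate([285, 295, 636]) cube([48, 756, 60]);
translate([1708, 295, 636]) cube([48, 756, 60]);


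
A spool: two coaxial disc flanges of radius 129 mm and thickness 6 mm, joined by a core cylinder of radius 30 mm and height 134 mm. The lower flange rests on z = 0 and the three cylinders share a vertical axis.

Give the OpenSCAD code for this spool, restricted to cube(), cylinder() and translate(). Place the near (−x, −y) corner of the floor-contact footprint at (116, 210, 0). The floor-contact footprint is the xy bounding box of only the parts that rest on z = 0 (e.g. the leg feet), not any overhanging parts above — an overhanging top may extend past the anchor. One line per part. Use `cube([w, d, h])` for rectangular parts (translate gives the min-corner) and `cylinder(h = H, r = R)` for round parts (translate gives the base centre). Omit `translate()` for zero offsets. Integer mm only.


translate([245, 339, 0]) cylinder(h = 6, r = 129);
translate([245, 339, 6]) cylinder(h = 134, r = 30);
translate([245, 339, 140]) cylinder(h = 6, r = 129);


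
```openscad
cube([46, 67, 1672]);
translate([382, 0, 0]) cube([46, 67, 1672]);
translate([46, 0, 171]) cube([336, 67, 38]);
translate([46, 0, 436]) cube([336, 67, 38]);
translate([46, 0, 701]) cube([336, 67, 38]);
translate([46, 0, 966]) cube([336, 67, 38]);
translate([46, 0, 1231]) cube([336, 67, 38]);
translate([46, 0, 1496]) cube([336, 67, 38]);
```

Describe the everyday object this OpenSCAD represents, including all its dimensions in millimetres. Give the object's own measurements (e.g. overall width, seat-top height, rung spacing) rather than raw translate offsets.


A straight ladder. Two 46×67 mm vertical rails, 1672 mm tall, stand 428 mm apart (outside-to-outside) with their front faces coplanar on the −y side. 6 rungs, each 67 mm deep and 38 mm tall, span between the inner faces of the rails, front faces flush with the rails. The lowest rung's underside is at z = 171 mm and rungs are spaced 265 mm apart (underside to underside).


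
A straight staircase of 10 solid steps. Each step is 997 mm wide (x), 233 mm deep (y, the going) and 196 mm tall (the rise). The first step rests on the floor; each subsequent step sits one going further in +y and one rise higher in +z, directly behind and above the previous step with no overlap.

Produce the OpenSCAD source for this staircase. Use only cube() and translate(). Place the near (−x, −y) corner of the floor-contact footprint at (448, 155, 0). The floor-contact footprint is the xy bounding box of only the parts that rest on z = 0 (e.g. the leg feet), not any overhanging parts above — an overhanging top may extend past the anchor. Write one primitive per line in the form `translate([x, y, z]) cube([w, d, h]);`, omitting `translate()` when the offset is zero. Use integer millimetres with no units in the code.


translate([448, 155, 0]) cube([997, 233, 196]);
translate([448, 388, 196]) cube([997, 233, 196]);
translate([448, 621, 392]) cube([997, 233, 196]);
translate([448, 854, 588]) cube([997, 233, 196]);
translate([448, 1087, 784]) cube([997, 233, 196]);
translate([448, 1320, 980]) cube([997, 233, 196]);
translate([448, 1553, 1176]) cube([997, 233, 196]);
translate([448, 1786, 1372]) cube([997, 233, 196]);
translate([448, 2019, 1568]) cube([997, 233, 196]);
translate([448, 2252, 1764]) cube([997, 233, 196]);


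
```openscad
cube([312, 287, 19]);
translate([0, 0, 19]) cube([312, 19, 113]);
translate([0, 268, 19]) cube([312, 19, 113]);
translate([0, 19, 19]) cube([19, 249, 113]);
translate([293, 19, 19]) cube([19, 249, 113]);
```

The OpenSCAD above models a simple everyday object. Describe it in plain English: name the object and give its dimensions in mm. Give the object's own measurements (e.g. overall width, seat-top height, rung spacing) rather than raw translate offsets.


An open-topped rectangular box: outside dimensions 312×287×132 mm, with a uniform wall and base thickness of 19 mm. The base is a full 312×287 slab on the floor; four walls sit on top of the base. The front and back walls (the −y and +y sides) span the full width; the two side walls fit between them.
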